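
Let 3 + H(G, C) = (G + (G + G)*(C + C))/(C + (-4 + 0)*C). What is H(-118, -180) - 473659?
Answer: -127846319/270 ≈ -4.7351e+5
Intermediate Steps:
H(G, C) = -3 - (G + 4*C*G)/(3*C) (H(G, C) = -3 + (G + (G + G)*(C + C))/(C + (-4 + 0)*C) = -3 + (G + (2*G)*(2*C))/(C - 4*C) = -3 + (G + 4*C*G)/((-3*C)) = -3 + (G + 4*C*G)*(-1/(3*C)) = -3 - (G + 4*C*G)/(3*C))
H(-118, -180) - 473659 = (1/3)*(-1*(-118) - 1*(-180)*(9 + 4*(-118)))/(-180) - 473659 = (1/3)*(-1/180)*(118 - 1*(-180)*(9 - 472)) - 473659 = (1/3)*(-1/180)*(118 - 1*(-180)*(-463)) - 473659 = (1/3)*(-1/180)*(118 - 83340) - 473659 = (1/3)*(-1/180)*(-83222) - 473659 = 41611/270 - 473659 = -127846319/270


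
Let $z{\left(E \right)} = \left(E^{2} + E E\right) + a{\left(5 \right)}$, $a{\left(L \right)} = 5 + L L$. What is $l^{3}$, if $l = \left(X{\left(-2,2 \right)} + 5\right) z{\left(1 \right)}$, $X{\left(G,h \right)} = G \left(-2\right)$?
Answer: $23887872$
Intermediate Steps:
$a{\left(L \right)} = 5 + L^{2}$
$X{\left(G,h \right)} = - 2 G$
$z{\left(E \right)} = 30 + 2 E^{2}$ ($z{\left(E \right)} = \left(E^{2} + E E\right) + \left(5 + 5^{2}\right) = \left(E^{2} + E^{2}\right) + \left(5 + 25\right) = 2 E^{2} + 30 = 30 + 2 E^{2}$)
$l = 288$ ($l = \left(\left(-2\right) \left(-2\right) + 5\right) \left(30 + 2 \cdot 1^{2}\right) = \left(4 + 5\right) \left(30 + 2 \cdot 1\right) = 9 \left(30 + 2\right) = 9 \cdot 32 = 288$)
$l^{3} = 288^{3} = 23887872$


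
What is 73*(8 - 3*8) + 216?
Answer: -952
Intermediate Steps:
73*(8 - 3*8) + 216 = 73*(8 - 24) + 216 = 73*(-16) + 216 = -1168 + 216 = -952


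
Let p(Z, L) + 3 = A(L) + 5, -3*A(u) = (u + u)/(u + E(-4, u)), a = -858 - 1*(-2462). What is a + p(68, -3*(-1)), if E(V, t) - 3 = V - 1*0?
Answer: 1605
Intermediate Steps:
a = 1604 (a = -858 + 2462 = 1604)
E(V, t) = 3 + V (E(V, t) = 3 + (V - 1*0) = 3 + (V + 0) = 3 + V)
A(u) = -2*u/(3*(-1 + u)) (A(u) = -(u + u)/(3*(u + (3 - 4))) = -2*u/(3*(u - 1)) = -2*u/(3*(-1 + u)))
p(Z, L) = 2 - 2*L/(-3 + 3*L) (p(Z, L) = -3 + (-2*L/(-3 + 3*L) + 5) = -3 + (5 - 2*L/(-3 + 3*L)) = 2 - 2*L/(-3 + 3*L))
a + p(68, -3*(-1)) = 1604 + 2*(-3 + 2*(-3*(-1)))/(3*(-1 - 3*(-1))) = 1604 + 2*(-3 + 2*3)/(3*(-1 + 3)) = 1604 + (⅔)*(-3 + 6)/2 = 1604 + (⅔)*(½)*3 = 1604 + 1 = 1605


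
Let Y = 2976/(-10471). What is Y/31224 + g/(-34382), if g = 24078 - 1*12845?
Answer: -153028850011/468378112522 ≈ -0.32672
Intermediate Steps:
Y = -2976/10471 (Y = 2976*(-1/10471) = -2976/10471 ≈ -0.28421)
g = 11233 (g = 24078 - 12845 = 11233)
Y/31224 + g/(-34382) = -2976/10471/31224 + 11233/(-34382) = -2976/10471*1/31224 + 11233*(-1/34382) = -124/13622771 - 11233/34382 = -153028850011/468378112522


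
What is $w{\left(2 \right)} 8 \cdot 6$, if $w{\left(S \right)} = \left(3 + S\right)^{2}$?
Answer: $1200$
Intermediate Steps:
$w{\left(2 \right)} 8 \cdot 6 = \left(3 + 2\right)^{2} \cdot 8 \cdot 6 = 5^{2} \cdot 8 \cdot 6 = 25 \cdot 8 \cdot 6 = 200 \cdot 6 = 1200$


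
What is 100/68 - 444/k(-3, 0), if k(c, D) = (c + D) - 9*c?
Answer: -579/34 ≈ -17.029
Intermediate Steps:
k(c, D) = D - 8*c (k(c, D) = (D + c) - 9*c = D - 8*c)
100/68 - 444/k(-3, 0) = 100/68 - 444/(0 - 8*(-3)) = 100*(1/68) - 444/(0 + 24) = 25/17 - 444/24 = 25/17 - 444*1/24 = 25/17 - 37/2 = -579/34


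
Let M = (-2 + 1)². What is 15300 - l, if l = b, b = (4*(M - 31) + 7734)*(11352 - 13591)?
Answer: 17063046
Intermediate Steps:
M = 1 (M = (-1)² = 1)
b = -17047746 (b = (4*(1 - 31) + 7734)*(11352 - 13591) = (4*(-30) + 7734)*(-2239) = (-120 + 7734)*(-2239) = 7614*(-2239) = -17047746)
l = -17047746
15300 - l = 15300 - 1*(-17047746) = 15300 + 17047746 = 17063046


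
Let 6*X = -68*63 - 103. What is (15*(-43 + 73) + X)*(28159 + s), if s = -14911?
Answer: -3724896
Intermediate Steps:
X = -4387/6 (X = (-68*63 - 103)/6 = (-4284 - 103)/6 = (⅙)*(-4387) = -4387/6 ≈ -731.17)
(15*(-43 + 73) + X)*(28159 + s) = (15*(-43 + 73) - 4387/6)*(28159 - 14911) = (15*30 - 4387/6)*13248 = (450 - 4387/6)*13248 = -1687/6*13248 = -3724896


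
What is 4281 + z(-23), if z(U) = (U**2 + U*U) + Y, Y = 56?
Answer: 5395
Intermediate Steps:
z(U) = 56 + 2*U**2 (z(U) = (U**2 + U*U) + 56 = (U**2 + U**2) + 56 = 2*U**2 + 56 = 56 + 2*U**2)
4281 + z(-23) = 4281 + (56 + 2*(-23)**2) = 4281 + (56 + 2*529) = 4281 + (56 + 1058) = 4281 + 1114 = 5395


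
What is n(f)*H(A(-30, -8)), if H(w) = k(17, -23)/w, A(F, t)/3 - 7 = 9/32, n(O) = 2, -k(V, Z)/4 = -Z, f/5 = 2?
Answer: -5888/699 ≈ -8.4235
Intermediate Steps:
f = 10 (f = 5*2 = 10)
k(V, Z) = 4*Z (k(V, Z) = -(-4)*Z = 4*Z)
A(F, t) = 699/32 (A(F, t) = 21 + 3*(9/32) = 21 + 27/32 = 699/32)
H(w) = -92/w (H(w) = (4*(-23))/w = -92/w)
n(f)*H(A(-30, -8)) = 2*(-92/699/32) = 2*(-92*32/699) = 2*(-2944/699) = -5888/699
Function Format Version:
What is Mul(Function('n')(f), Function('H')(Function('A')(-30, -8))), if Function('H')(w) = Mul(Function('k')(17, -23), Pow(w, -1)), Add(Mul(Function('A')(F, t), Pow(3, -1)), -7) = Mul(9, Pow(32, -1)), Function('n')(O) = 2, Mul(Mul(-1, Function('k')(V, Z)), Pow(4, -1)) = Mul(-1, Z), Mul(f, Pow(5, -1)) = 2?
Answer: Rational(-5888, 699) ≈ -8.4235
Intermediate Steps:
f = 10 (f = Mul(5, 2) = 10)
Function('k')(V, Z) = Mul(4, Z) (Function('k')(V, Z) = Mul(-4, Mul(-1, Z)) = Mul(4, Z))
Function('A')(F, t) = Rational(699, 32) (Function('A')(F, t) = Add(21, Mul(3, Mul(9, Pow(32, -1)))) = Add(21, Mul(3, Mul(9, Rational(1, 32)))) = Add(21, Mul(3, Rational(9, 32))) = Add(21, Rational(27, 32)) = Rational(699, 32))
Function('H')(w) = Mul(-92, Pow(w, -1)) (Function('H')(w) = Mul(Mul(4, -23), Pow(w, -1)) = Mul(-92, Pow(w, -1)))
Mul(Function('n')(f), Function('H')(Function('A')(-30, -8))) = Mul(2, Mul(-92, Pow(Rational(699, 32), -1))) = Mul(2, Mul(-92, Rational(32, 699))) = Mul(2, Rational(-2944, 699)) = Rational(-5888, 699)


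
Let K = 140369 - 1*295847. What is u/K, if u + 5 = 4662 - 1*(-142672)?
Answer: -147329/155478 ≈ -0.94759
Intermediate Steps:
u = 147329 (u = -5 + (4662 - 1*(-142672)) = -5 + (4662 + 142672) = -5 + 147334 = 147329)
K = -155478 (K = 140369 - 295847 = -155478)
u/K = 147329/(-155478) = 147329*(-1/155478) = -147329/155478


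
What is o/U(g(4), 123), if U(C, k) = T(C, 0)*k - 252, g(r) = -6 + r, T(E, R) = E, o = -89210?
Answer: 44605/249 ≈ 179.14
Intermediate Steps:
U(C, k) = -252 + C*k (U(C, k) = C*k - 252 = -252 + C*k)
o/U(g(4), 123) = -89210/(-252 + (-6 + 4)*123) = -89210/(-252 - 2*123) = -89210/(-252 - 246) = -89210/(-498) = -89210*(-1/498) = 44605/249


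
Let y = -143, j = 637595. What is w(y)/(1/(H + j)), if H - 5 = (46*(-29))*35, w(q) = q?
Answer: -84500130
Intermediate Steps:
H = -46685 (H = 5 + (46*(-29))*35 = 5 - 1334*35 = 5 - 46690 = -46685)
w(y)/(1/(H + j)) = -143/(1/(-46685 + 637595)) = -143/(1/590910) = -143/1/590910 = -143*590910 = -84500130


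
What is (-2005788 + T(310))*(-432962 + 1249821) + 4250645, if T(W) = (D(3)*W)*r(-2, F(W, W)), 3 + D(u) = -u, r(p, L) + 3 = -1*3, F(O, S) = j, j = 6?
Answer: -1629325582807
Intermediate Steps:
F(O, S) = 6
r(p, L) = -6 (r(p, L) = -3 - 1*3 = -3 - 3 = -6)
D(u) = -3 - u
T(W) = 36*W (T(W) = ((-3 - 1*3)*W)*(-6) = ((-3 - 3)*W)*(-6) = -6*W*(-6) = 36*W)
(-2005788 + T(310))*(-432962 + 1249821) + 4250645 = (-2005788 + 36*310)*(-432962 + 1249821) + 4250645 = (-2005788 + 11160)*816859 + 4250645 = -1994628*816859 + 4250645 = -1629329833452 + 4250645 = -1629325582807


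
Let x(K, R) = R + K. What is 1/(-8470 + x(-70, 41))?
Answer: -1/8499 ≈ -0.00011766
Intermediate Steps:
x(K, R) = K + R
1/(-8470 + x(-70, 41)) = 1/(-8470 + (-70 + 41)) = 1/(-8470 - 29) = 1/(-8499) = -1/8499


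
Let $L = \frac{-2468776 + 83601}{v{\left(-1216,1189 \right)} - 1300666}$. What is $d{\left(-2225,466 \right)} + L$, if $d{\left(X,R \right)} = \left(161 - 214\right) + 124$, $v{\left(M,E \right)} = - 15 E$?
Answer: $\frac{95998746}{1318501} \approx 72.809$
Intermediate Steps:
$d{\left(X,R \right)} = 71$ ($d{\left(X,R \right)} = -53 + 124 = 71$)
$L = \frac{2385175}{1318501}$ ($L = \frac{-2468776 + 83601}{\left(-15\right) 1189 - 1300666} = - \frac{2385175}{-17835 - 1300666} = - \frac{2385175}{-1318501} = \left(-2385175\right) \left(- \frac{1}{1318501}\right) = \frac{2385175}{1318501} \approx 1.809$)
$d{\left(-2225,466 \right)} + L = 71 + \frac{2385175}{1318501} = \frac{95998746}{1318501}$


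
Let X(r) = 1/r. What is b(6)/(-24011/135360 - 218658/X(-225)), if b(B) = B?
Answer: 812160/6659448023989 ≈ 1.2196e-7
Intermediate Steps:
b(6)/(-24011/135360 - 218658/X(-225)) = 6/(-24011/135360 - 218658/(1/(-225))) = 6/(-24011*1/135360 - 218658/(-1/225)) = 6/(-24011/135360 - 218658*(-225)) = 6/(-24011/135360 + 49198050) = 6/(6659448023989/135360) = 6*(135360/6659448023989) = 812160/6659448023989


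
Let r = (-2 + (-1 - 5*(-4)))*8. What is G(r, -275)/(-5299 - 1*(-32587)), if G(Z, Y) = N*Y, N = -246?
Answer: 11275/4548 ≈ 2.4791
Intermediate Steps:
r = 136 (r = (-2 + (-1 + 20))*8 = (-2 + 19)*8 = 17*8 = 136)
G(Z, Y) = -246*Y
G(r, -275)/(-5299 - 1*(-32587)) = (-246*(-275))/(-5299 - 1*(-32587)) = 67650/(-5299 + 32587) = 67650/27288 = 67650*(1/27288) = 11275/4548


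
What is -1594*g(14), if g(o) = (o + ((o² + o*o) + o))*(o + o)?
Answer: -18745440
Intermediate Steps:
g(o) = 2*o*(2*o + 2*o²) (g(o) = (o + ((o² + o²) + o))*(2*o) = (o + (2*o² + o))*(2*o) = (o + (o + 2*o²))*(2*o) = (2*o + 2*o²)*(2*o) = 2*o*(2*o + 2*o²))
-1594*g(14) = -6376*14²*(1 + 14) = -6376*196*15 = -1594*11760 = -18745440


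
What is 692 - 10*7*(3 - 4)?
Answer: 762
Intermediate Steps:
692 - 10*7*(3 - 4) = 692 - 70*(-1) = 692 - 1*(-70) = 692 + 70 = 762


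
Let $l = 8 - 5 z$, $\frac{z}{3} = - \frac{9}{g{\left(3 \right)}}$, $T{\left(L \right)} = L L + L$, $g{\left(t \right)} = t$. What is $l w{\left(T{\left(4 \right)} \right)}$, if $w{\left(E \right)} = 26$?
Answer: $1378$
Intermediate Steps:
$T{\left(L \right)} = L + L^{2}$ ($T{\left(L \right)} = L^{2} + L = L + L^{2}$)
$z = -9$ ($z = 3 \left(- \frac{9}{3}\right) = 3 \left(\left(-9\right) \frac{1}{3}\right) = 3 \left(-3\right) = -9$)
$l = 53$ ($l = 8 - -45 = 8 + 45 = 53$)
$l w{\left(T{\left(4 \right)} \right)} = 53 \cdot 26 = 1378$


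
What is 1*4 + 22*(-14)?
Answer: -304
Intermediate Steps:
1*4 + 22*(-14) = 4 - 308 = -304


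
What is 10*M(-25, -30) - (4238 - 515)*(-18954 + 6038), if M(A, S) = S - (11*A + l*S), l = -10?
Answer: 48085718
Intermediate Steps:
M(A, S) = -11*A + 11*S (M(A, S) = S - (11*A - 10*S) = S - (-10*S + 11*A) = S + (-11*A + 10*S) = -11*A + 11*S)
10*M(-25, -30) - (4238 - 515)*(-18954 + 6038) = 10*(-11*(-25) + 11*(-30)) - (4238 - 515)*(-18954 + 6038) = 10*(275 - 330) - 3723*(-12916) = 10*(-55) - 1*(-48086268) = -550 + 48086268 = 48085718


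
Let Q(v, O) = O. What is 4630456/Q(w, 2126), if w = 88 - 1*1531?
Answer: 2315228/1063 ≈ 2178.0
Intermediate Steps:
w = -1443 (w = 88 - 1531 = -1443)
4630456/Q(w, 2126) = 4630456/2126 = 4630456*(1/2126) = 2315228/1063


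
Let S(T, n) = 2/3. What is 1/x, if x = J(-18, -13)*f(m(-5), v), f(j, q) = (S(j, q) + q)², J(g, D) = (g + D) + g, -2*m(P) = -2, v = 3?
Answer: -9/5929 ≈ -0.0015180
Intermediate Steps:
m(P) = 1 (m(P) = -½*(-2) = 1)
S(T, n) = ⅔ (S(T, n) = 2*(⅓) = ⅔)
J(g, D) = D + 2*g (J(g, D) = (D + g) + g = D + 2*g)
f(j, q) = (⅔ + q)²
x = -5929/9 (x = (-13 + 2*(-18))*((2 + 3*3)²/9) = (-13 - 36)*((2 + 9)²/9) = -49*11²/9 = -49*121/9 = -5929/9 ≈ -658.78)
1/x = 1/(-5929/9) = -9/5929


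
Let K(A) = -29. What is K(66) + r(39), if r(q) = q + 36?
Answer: 46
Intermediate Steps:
r(q) = 36 + q
K(66) + r(39) = -29 + (36 + 39) = -29 + 75 = 46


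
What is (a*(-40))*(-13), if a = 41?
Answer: 21320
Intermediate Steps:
(a*(-40))*(-13) = (41*(-40))*(-13) = -1640*(-13) = 21320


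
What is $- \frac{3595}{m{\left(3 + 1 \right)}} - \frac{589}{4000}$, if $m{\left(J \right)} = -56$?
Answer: $\frac{1793377}{28000} \approx 64.049$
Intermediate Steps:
$- \frac{3595}{m{\left(3 + 1 \right)}} - \frac{589}{4000} = - \frac{3595}{-56} - \frac{589}{4000} = \left(-3595\right) \left(- \frac{1}{56}\right) - \frac{589}{4000} = \frac{3595}{56} - \frac{589}{4000} = \frac{1793377}{28000}$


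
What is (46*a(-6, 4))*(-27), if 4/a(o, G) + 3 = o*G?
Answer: 184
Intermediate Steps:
a(o, G) = 4/(-3 + G*o) (a(o, G) = 4/(-3 + o*G) = 4/(-3 + G*o))
(46*a(-6, 4))*(-27) = (46*(4/(-3 + 4*(-6))))*(-27) = (46*(4/(-3 - 24)))*(-27) = (46*(4/(-27)))*(-27) = (46*(4*(-1/27)))*(-27) = (46*(-4/27))*(-27) = -184/27*(-27) = 184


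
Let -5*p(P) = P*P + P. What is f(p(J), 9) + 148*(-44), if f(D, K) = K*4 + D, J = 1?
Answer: -32382/5 ≈ -6476.4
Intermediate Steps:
p(P) = -P/5 - P**2/5 (p(P) = -(P*P + P)/5 = -(P**2 + P)/5 = -(P + P**2)/5 = -P/5 - P**2/5)
f(D, K) = D + 4*K (f(D, K) = 4*K + D = D + 4*K)
f(p(J), 9) + 148*(-44) = (-1/5*1*(1 + 1) + 4*9) + 148*(-44) = (-1/5*1*2 + 36) - 6512 = (-2/5 + 36) - 6512 = 178/5 - 6512 = -32382/5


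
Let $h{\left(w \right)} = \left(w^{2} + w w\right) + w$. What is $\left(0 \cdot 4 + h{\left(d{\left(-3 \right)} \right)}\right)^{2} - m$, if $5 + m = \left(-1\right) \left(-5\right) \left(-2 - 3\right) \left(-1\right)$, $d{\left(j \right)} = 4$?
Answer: $1276$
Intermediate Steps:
$h{\left(w \right)} = w + 2 w^{2}$ ($h{\left(w \right)} = \left(w^{2} + w^{2}\right) + w = 2 w^{2} + w = w + 2 w^{2}$)
$m = 20$ ($m = -5 + \left(-1\right) \left(-5\right) \left(-2 - 3\right) \left(-1\right) = -5 + 5 \left(\left(-5\right) \left(-1\right)\right) = -5 + 5 \cdot 5 = -5 + 25 = 20$)
$\left(0 \cdot 4 + h{\left(d{\left(-3 \right)} \right)}\right)^{2} - m = \left(0 \cdot 4 + 4 \left(1 + 2 \cdot 4\right)\right)^{2} - 20 = \left(0 + 4 \left(1 + 8\right)\right)^{2} - 20 = \left(0 + 4 \cdot 9\right)^{2} - 20 = \left(0 + 36\right)^{2} - 20 = 36^{2} - 20 = 1296 - 20 = 1276$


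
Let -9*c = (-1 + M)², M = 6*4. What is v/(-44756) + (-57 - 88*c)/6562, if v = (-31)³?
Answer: 1909959181/1321599924 ≈ 1.4452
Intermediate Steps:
M = 24
c = -529/9 (c = -(-1 + 24)²/9 = -⅑*23² = -⅑*529 = -529/9 ≈ -58.778)
v = -29791
v/(-44756) + (-57 - 88*c)/6562 = -29791/(-44756) + (-57 - 88*(-529/9))/6562 = -29791*(-1/44756) + (-57 + 46552/9)*(1/6562) = 29791/44756 + (46039/9)*(1/6562) = 29791/44756 + 46039/59058 = 1909959181/1321599924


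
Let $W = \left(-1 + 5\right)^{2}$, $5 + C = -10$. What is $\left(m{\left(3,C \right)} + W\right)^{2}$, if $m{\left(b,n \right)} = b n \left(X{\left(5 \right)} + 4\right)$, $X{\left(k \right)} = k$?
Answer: $151321$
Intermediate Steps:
$C = -15$ ($C = -5 - 10 = -15$)
$m{\left(b,n \right)} = 9 b n$ ($m{\left(b,n \right)} = b n \left(5 + 4\right) = b n 9 = 9 b n$)
$W = 16$ ($W = 4^{2} = 16$)
$\left(m{\left(3,C \right)} + W\right)^{2} = \left(9 \cdot 3 \left(-15\right) + 16\right)^{2} = \left(-405 + 16\right)^{2} = \left(-389\right)^{2} = 151321$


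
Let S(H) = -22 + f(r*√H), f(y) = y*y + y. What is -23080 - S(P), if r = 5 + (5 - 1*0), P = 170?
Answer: -40058 - 10*√170 ≈ -40188.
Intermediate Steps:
r = 10 (r = 5 + (5 + 0) = 5 + 5 = 10)
f(y) = y + y² (f(y) = y² + y = y + y²)
S(H) = -22 + 10*√H*(1 + 10*√H) (S(H) = -22 + (10*√H)*(1 + 10*√H) = -22 + 10*√H*(1 + 10*√H))
-23080 - S(P) = -23080 - (-22 + 10*√170 + 100*170) = -23080 - (-22 + 10*√170 + 17000) = -23080 - (16978 + 10*√170) = -23080 + (-16978 - 10*√170) = -40058 - 10*√170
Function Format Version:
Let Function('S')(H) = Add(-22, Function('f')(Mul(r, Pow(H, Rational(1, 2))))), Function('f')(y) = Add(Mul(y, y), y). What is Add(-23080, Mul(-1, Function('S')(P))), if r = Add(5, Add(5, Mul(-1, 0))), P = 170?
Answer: Add(-40058, Mul(-10, Pow(170, Rational(1, 2)))) ≈ -40188.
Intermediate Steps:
r = 10 (r = Add(5, Add(5, 0)) = Add(5, 5) = 10)
Function('f')(y) = Add(y, Pow(y, 2)) (Function('f')(y) = Add(Pow(y, 2), y) = Add(y, Pow(y, 2)))
Function('S')(H) = Add(-22, Mul(10, Pow(H, Rational(1, 2)), Add(1, Mul(10, Pow(H, Rational(1, 2)))))) (Function('S')(H) = Add(-22, Mul(Mul(10, Pow(H, Rational(1, 2))), Add(1, Mul(10, Pow(H, Rational(1, 2)))))) = Add(-22, Mul(10, Pow(H, Rational(1, 2)), Add(1, Mul(10, Pow(H, Rational(1, 2)))))))
Add(-23080, Mul(-1, Function('S')(P))) = Add(-23080, Mul(-1, Add(-22, Mul(10, Pow(170, Rational(1, 2))), Mul(100, 170)))) = Add(-23080, Mul(-1, Add(-22, Mul(10, Pow(170, Rational(1, 2))), 17000))) = Add(-23080, Mul(-1, Add(16978, Mul(10, Pow(170, Rational(1, 2)))))) = Add(-23080, Add(-16978, Mul(-10, Pow(170, Rational(1, 2))))) = Add(-40058, Mul(-10, Pow(170, Rational(1, 2))))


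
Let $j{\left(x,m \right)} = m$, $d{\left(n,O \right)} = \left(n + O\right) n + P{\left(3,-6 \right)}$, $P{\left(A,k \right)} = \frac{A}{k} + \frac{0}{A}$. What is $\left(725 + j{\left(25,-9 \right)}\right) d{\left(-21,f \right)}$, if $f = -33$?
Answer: $811586$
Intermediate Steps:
$P{\left(A,k \right)} = \frac{A}{k}$ ($P{\left(A,k \right)} = \frac{A}{k} + 0 = \frac{A}{k}$)
$d{\left(n,O \right)} = - \frac{1}{2} + n \left(O + n\right)$ ($d{\left(n,O \right)} = \left(n + O\right) n + \frac{3}{-6} = \left(O + n\right) n + 3 \left(- \frac{1}{6}\right) = n \left(O + n\right) - \frac{1}{2} = - \frac{1}{2} + n \left(O + n\right)$)
$\left(725 + j{\left(25,-9 \right)}\right) d{\left(-21,f \right)} = \left(725 - 9\right) \left(- \frac{1}{2} + \left(-21\right)^{2} - -693\right) = 716 \left(- \frac{1}{2} + 441 + 693\right) = 716 \cdot \frac{2267}{2} = 811586$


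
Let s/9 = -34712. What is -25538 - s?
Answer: 286870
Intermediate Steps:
s = -312408 (s = 9*(-34712) = -312408)
-25538 - s = -25538 - 1*(-312408) = -25538 + 312408 = 286870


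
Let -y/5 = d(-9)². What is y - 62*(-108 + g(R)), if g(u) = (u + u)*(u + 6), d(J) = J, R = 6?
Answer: -2637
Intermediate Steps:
g(u) = 2*u*(6 + u) (g(u) = (2*u)*(6 + u) = 2*u*(6 + u))
y = -405 (y = -5*(-9)² = -5*81 = -405)
y - 62*(-108 + g(R)) = -405 - 62*(-108 + 2*6*(6 + 6)) = -405 - 62*(-108 + 2*6*12) = -405 - 62*(-108 + 144) = -405 - 62*36 = -405 - 1*2232 = -405 - 2232 = -2637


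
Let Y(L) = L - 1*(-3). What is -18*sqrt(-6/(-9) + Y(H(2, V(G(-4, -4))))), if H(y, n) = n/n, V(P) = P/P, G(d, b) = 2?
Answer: -6*sqrt(42) ≈ -38.884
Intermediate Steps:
V(P) = 1
H(y, n) = 1
Y(L) = 3 + L (Y(L) = L + 3 = 3 + L)
-18*sqrt(-6/(-9) + Y(H(2, V(G(-4, -4))))) = -18*sqrt(-6/(-9) + (3 + 1)) = -18*sqrt(-6*(-1/9) + 4) = -18*sqrt(2/3 + 4) = -6*sqrt(42)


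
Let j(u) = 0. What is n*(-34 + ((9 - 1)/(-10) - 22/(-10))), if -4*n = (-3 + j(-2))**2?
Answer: 1467/20 ≈ 73.350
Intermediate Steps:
n = -9/4 (n = -(-3 + 0)**2/4 = -1/4*(-3)**2 = -1/4*9 = -9/4 ≈ -2.2500)
n*(-34 + ((9 - 1)/(-10) - 22/(-10))) = -9*(-34 + ((9 - 1)/(-10) - 22/(-10)))/4 = -9*(-34 + (8*(-1/10) - 22*(-1/10)))/4 = -9*(-34 + (-4/5 + 11/5))/4 = -9*(-34 + 7/5)/4 = -9/4*(-163/5) = 1467/20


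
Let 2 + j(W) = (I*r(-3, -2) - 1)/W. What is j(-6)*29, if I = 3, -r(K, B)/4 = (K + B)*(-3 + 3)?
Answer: -319/6 ≈ -53.167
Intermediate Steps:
r(K, B) = 0 (r(K, B) = -4*(K + B)*(-3 + 3) = -4*(B + K)*0 = -4*0 = 0)
j(W) = -2 - 1/W (j(W) = -2 + (3*0 - 1)/W = -2 + (0 - 1)/W = -2 - 1/W)
j(-6)*29 = (-2 - 1/(-6))*29 = (-2 - 1*(-⅙))*29 = (-2 + ⅙)*29 = -11/6*29 = -319/6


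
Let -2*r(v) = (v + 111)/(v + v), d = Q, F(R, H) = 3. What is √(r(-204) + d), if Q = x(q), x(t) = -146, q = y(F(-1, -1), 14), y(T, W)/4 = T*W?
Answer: I*√675631/68 ≈ 12.088*I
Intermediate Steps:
y(T, W) = 4*T*W (y(T, W) = 4*(T*W) = 4*T*W)
q = 168 (q = 4*3*14 = 168)
Q = -146
d = -146
r(v) = -(111 + v)/(4*v) (r(v) = -(v + 111)/(2*(v + v)) = -(111 + v)/(2*(2*v)) = -(111 + v)*1/(2*v)/2 = -(111 + v)/(4*v))
√(r(-204) + d) = √((¼)*(-111 - 1*(-204))/(-204) - 146) = √((¼)*(-1/204)*(-111 + 204) - 146) = √((¼)*(-1/204)*93 - 146) = √(-31/272 - 146) = √(-39743/272) = I*√675631/68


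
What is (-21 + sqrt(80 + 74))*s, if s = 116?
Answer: -2436 + 116*sqrt(154) ≈ -996.48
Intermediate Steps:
(-21 + sqrt(80 + 74))*s = (-21 + sqrt(80 + 74))*116 = (-21 + sqrt(154))*116 = -2436 + 116*sqrt(154)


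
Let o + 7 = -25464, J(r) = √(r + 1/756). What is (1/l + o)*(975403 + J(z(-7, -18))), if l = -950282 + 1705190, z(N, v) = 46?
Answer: -89738297199889/3612 - 19228261667*√730317/95118408 ≈ -2.4845e+10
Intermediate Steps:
l = 754908
J(r) = √(1/756 + r) (J(r) = √(r + 1/756) = √(1/756 + r))
o = -25471 (o = -7 - 25464 = -25471)
(1/l + o)*(975403 + J(z(-7, -18))) = (1/754908 - 25471)*(975403 + √(21 + 15876*46)/126) = (1/754908 - 25471)*(975403 + √(21 + 730296)/126) = -19228261667*(975403 + √730317/126)/754908 = -89738297199889/3612 - 19228261667*√730317/95118408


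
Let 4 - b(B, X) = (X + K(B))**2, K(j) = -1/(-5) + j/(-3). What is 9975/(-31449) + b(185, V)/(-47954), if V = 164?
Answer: -5544035749/56553950475 ≈ -0.098031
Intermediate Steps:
K(j) = 1/5 - j/3 (K(j) = -1*(-1/5) + j*(-1/3) = 1/5 - j/3)
b(B, X) = 4 - (1/5 + X - B/3)**2 (b(B, X) = 4 - (X + (1/5 - B/3))**2 = 4 - (1/5 + X - B/3)**2)
9975/(-31449) + b(185, V)/(-47954) = 9975/(-31449) + (4 - (3 - 5*185 + 15*164)**2/225)/(-47954) = 9975*(-1/31449) + (4 - (3 - 925 + 2460)**2/225)*(-1/47954) = -3325/10483 + (4 - 1/225*1538**2)*(-1/47954) = -3325/10483 + (4 - 1/225*2365444)*(-1/47954) = -3325/10483 + (4 - 2365444/225)*(-1/47954) = -3325/10483 - 2364544/225*(-1/47954) = -3325/10483 + 1182272/5394825 = -5544035749/56553950475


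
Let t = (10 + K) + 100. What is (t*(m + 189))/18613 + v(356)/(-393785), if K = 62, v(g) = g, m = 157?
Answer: 478128708/149582045 ≈ 3.1964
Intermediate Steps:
t = 172 (t = (10 + 62) + 100 = 72 + 100 = 172)
(t*(m + 189))/18613 + v(356)/(-393785) = (172*(157 + 189))/18613 + 356/(-393785) = (172*346)*(1/18613) + 356*(-1/393785) = 59512*(1/18613) - 356/393785 = 59512/18613 - 356/393785 = 478128708/149582045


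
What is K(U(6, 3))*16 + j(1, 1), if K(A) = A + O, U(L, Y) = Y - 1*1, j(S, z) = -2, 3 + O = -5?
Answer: -98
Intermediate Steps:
O = -8 (O = -3 - 5 = -8)
U(L, Y) = -1 + Y (U(L, Y) = Y - 1 = -1 + Y)
K(A) = -8 + A (K(A) = A - 8 = -8 + A)
K(U(6, 3))*16 + j(1, 1) = (-8 + (-1 + 3))*16 - 2 = (-8 + 2)*16 - 2 = -6*16 - 2 = -96 - 2 = -98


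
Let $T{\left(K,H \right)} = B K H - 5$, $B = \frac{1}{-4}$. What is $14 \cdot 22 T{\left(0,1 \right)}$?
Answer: $-1540$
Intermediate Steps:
$B = - \frac{1}{4} \approx -0.25$
$T{\left(K,H \right)} = -5 - \frac{H K}{4}$ ($T{\left(K,H \right)} = - \frac{K}{4} H - 5 = - \frac{H K}{4} - 5 = -5 - \frac{H K}{4}$)
$14 \cdot 22 T{\left(0,1 \right)} = 14 \cdot 22 \left(-5 - \frac{1}{4} \cdot 0\right) = 308 \left(-5 + 0\right) = 308 \left(-5\right) = -1540$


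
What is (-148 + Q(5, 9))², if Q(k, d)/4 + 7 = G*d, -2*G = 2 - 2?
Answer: 30976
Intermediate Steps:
G = 0 (G = -(2 - 2)/2 = -½*0 = 0)
Q(k, d) = -28 (Q(k, d) = -28 + 4*(0*d) = -28 + 4*0 = -28 + 0 = -28)
(-148 + Q(5, 9))² = (-148 - 28)² = (-176)² = 30976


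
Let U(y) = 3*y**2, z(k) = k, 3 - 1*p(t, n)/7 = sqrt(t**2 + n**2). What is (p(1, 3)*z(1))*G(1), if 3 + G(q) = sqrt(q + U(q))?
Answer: -21 + 7*sqrt(10) ≈ 1.1359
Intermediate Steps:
p(t, n) = 21 - 7*sqrt(n**2 + t**2) (p(t, n) = 21 - 7*sqrt(t**2 + n**2) = 21 - 7*sqrt(n**2 + t**2))
G(q) = -3 + sqrt(q + 3*q**2)
(p(1, 3)*z(1))*G(1) = ((21 - 7*sqrt(3**2 + 1**2))*1)*(-3 + sqrt(1*(1 + 3*1))) = ((21 - 7*sqrt(9 + 1))*1)*(-3 + sqrt(1*(1 + 3))) = ((21 - 7*sqrt(10))*1)*(-3 + sqrt(1*4)) = (21 - 7*sqrt(10))*(-3 + sqrt(4)) = (21 - 7*sqrt(10))*(-3 + 2) = (21 - 7*sqrt(10))*(-1) = -21 + 7*sqrt(10)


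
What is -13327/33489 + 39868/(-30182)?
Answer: -868687483/505382499 ≈ -1.7189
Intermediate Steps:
-13327/33489 + 39868/(-30182) = -13327*1/33489 + 39868*(-1/30182) = -13327/33489 - 19934/15091 = -868687483/505382499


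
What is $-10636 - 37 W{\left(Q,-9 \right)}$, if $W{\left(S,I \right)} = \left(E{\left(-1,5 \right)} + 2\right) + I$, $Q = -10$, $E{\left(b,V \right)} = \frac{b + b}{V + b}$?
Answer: $- \frac{20717}{2} \approx -10359.0$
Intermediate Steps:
$E{\left(b,V \right)} = \frac{2 b}{V + b}$
$W{\left(S,I \right)} = \frac{3}{2} + I$ ($W{\left(S,I \right)} = \left(2 \left(-1\right) \frac{1}{5 - 1} + 2\right) + I = \left(2 \left(-1\right) \frac{1}{4} + 2\right) + I = \left(- \frac{1}{2} + 2\right) + I = \frac{3}{2} + I$)
$-10636 - 37 W{\left(Q,-9 \right)} = -10636 - 37 \left(\frac{3}{2} - 9\right) = -10636 - 37 \left(- \frac{15}{2}\right) = -10636 - - \frac{555}{2} = -10636 + \frac{555}{2} = - \frac{20717}{2}$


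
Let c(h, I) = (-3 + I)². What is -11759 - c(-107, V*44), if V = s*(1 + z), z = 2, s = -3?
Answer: -170960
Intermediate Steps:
V = -9 (V = -3*(1 + 2) = -3*3 = -9)
-11759 - c(-107, V*44) = -11759 - (-3 - 9*44)² = -11759 - (-3 - 396)² = -11759 - 1*(-399)² = -11759 - 1*159201 = -11759 - 159201 = -170960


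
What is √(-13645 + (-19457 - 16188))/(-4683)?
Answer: -I*√49290/4683 ≈ -0.047408*I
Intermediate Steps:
√(-13645 + (-19457 - 16188))/(-4683) = √(-13645 - 35645)*(-1/4683) = √(-49290)*(-1/4683) = (I*√49290)*(-1/4683) = -I*√49290/4683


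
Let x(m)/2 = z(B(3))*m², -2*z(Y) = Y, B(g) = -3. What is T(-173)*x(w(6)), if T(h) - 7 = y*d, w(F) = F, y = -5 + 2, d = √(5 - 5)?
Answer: 756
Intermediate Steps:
d = 0 (d = √0 = 0)
y = -3
z(Y) = -Y/2
x(m) = 3*m² (x(m) = 2*((-½*(-3))*m²) = 2*(3*m²/2) = 3*m²)
T(h) = 7 (T(h) = 7 - 3*0 = 7 + 0 = 7)
T(-173)*x(w(6)) = 7*(3*6²) = 7*(3*36) = 7*108 = 756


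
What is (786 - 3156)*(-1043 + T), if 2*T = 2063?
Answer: 27255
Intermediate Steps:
T = 2063/2 (T = (1/2)*2063 = 2063/2 ≈ 1031.5)
(786 - 3156)*(-1043 + T) = (786 - 3156)*(-1043 + 2063/2) = -2370*(-23/2) = 27255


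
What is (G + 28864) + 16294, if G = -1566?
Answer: 43592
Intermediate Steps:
(G + 28864) + 16294 = (-1566 + 28864) + 16294 = 27298 + 16294 = 43592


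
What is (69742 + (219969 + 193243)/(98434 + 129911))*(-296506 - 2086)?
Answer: -4755271745115584/228345 ≈ -2.0825e+10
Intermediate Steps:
(69742 + (219969 + 193243)/(98434 + 129911))*(-296506 - 2086) = (69742 + 413212/228345)*(-298592) = (15925650202/228345)*(-298592) = -4755271745115584/228345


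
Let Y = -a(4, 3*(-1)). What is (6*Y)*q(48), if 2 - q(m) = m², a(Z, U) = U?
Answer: -41436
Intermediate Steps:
Y = 3 (Y = -3*(-1) = -1*(-3) = 3)
q(m) = 2 - m²
(6*Y)*q(48) = (6*3)*(2 - 1*48²) = 18*(2 - 1*2304) = 18*(2 - 2304) = 18*(-2302) = -41436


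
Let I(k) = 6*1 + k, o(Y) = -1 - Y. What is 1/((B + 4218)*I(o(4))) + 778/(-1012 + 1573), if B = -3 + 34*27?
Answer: 1331345/959871 ≈ 1.3870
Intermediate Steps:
I(k) = 6 + k
B = 915 (B = -3 + 918 = 915)
1/((B + 4218)*I(o(4))) + 778/(-1012 + 1573) = 1/((915 + 4218)*(6 + (-1 - 1*4))) + 778/(-1012 + 1573) = 1/(5133*(6 + (-1 - 4))) + 778/561 = 1/(5133*(6 - 5)) + 778*(1/561) = (1/5133)/1 + 778/561 = (1/5133)*1 + 778/561 = 1/5133 + 778/561 = 1331345/959871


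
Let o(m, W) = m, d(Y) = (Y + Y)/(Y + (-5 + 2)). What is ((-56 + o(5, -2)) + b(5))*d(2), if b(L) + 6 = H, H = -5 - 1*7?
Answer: 276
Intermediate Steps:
d(Y) = 2*Y/(-3 + Y) (d(Y) = (2*Y)/(Y - 3) = (2*Y)/(-3 + Y) = 2*Y/(-3 + Y))
H = -12 (H = -5 - 7 = -12)
b(L) = -18 (b(L) = -6 - 12 = -18)
((-56 + o(5, -2)) + b(5))*d(2) = ((-56 + 5) - 18)*(2*2/(-3 + 2)) = (-51 - 18)*(2*2/(-1)) = -138*2*(-1) = -69*(-4) = 276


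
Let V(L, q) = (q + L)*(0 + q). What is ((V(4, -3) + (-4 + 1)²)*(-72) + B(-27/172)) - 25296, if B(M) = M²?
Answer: -761136423/29584 ≈ -25728.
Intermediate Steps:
V(L, q) = q*(L + q) (V(L, q) = (L + q)*q = q*(L + q))
((V(4, -3) + (-4 + 1)²)*(-72) + B(-27/172)) - 25296 = ((-3*(4 - 3) + (-4 + 1)²)*(-72) + (-27/172)²) - 25296 = ((-3*1 + (-3)²)*(-72) + (-27*1/172)²) - 25296 = ((-3 + 9)*(-72) + (-27/172)²) - 25296 = (6*(-72) + 729/29584) - 25296 = (-432 + 729/29584) - 25296 = -12779559/29584 - 25296 = -761136423/29584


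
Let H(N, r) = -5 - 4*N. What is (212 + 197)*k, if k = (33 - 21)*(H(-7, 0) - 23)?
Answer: 0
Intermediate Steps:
k = 0 (k = (33 - 21)*((-5 - 4*(-7)) - 23) = 12*((-5 + 28) - 23) = 12*(23 - 23) = 12*0 = 0)
(212 + 197)*k = (212 + 197)*0 = 409*0 = 0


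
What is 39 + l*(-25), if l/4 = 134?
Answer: -13361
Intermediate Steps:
l = 536 (l = 4*134 = 536)
39 + l*(-25) = 39 + 536*(-25) = 39 - 13400 = -13361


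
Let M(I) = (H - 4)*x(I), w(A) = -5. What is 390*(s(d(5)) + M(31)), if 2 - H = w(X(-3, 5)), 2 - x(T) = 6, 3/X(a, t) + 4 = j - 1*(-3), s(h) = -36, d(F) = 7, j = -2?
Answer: -18720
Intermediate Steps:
X(a, t) = -1 (X(a, t) = 3/(-4 + (-2 - 1*(-3))) = 3/(-4 + (-2 + 3)) = 3/(-4 + 1) = 3/(-3) = 3*(-⅓) = -1)
x(T) = -4 (x(T) = 2 - 1*6 = 2 - 6 = -4)
H = 7 (H = 2 - 1*(-5) = 2 + 5 = 7)
M(I) = -12 (M(I) = (7 - 4)*(-4) = 3*(-4) = -12)
390*(s(d(5)) + M(31)) = 390*(-36 - 12) = 390*(-48) = -18720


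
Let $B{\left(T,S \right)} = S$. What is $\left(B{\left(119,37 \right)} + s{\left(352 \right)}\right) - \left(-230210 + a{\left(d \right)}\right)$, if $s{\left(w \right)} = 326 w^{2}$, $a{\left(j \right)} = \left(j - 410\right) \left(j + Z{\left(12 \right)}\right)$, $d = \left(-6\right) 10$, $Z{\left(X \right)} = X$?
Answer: $40600391$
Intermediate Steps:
$d = -60$
$a{\left(j \right)} = \left(-410 + j\right) \left(12 + j\right)$ ($a{\left(j \right)} = \left(j - 410\right) \left(j + 12\right) = \left(-410 + j\right) \left(12 + j\right)$)
$\left(B{\left(119,37 \right)} + s{\left(352 \right)}\right) - \left(-230210 + a{\left(d \right)}\right) = \left(37 + 326 \cdot 352^{2}\right) + \left(230210 - \left(-4920 + \left(-60\right)^{2} - -23880\right)\right) = \left(37 + 326 \cdot 123904\right) + \left(230210 - \left(-4920 + 3600 + 23880\right)\right) = \left(37 + 40392704\right) + \left(230210 - 22560\right) = 40392741 + \left(230210 - 22560\right) = 40392741 + 207650 = 40600391$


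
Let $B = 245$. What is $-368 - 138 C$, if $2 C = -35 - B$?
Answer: $18952$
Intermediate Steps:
$C = -140$ ($C = \frac{-35 - 245}{2} = \frac{1}{2} \left(-280\right) = -140$)
$-368 - 138 C = -368 - -19320 = -368 + 19320 = 18952$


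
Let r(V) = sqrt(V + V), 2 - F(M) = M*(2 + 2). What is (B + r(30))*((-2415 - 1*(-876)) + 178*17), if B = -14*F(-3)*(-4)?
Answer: 1165808 + 2974*sqrt(15) ≈ 1.1773e+6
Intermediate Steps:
F(M) = 2 - 4*M (F(M) = 2 - M*(2 + 2) = 2 - M*4 = 2 - 4*M)
r(V) = sqrt(2)*sqrt(V) (r(V) = sqrt(2*V) = sqrt(2)*sqrt(V))
B = 784 (B = -14*(2 - 4*(-3))*(-4) = -14*(2 + 12)*(-4) = -14*14*(-4) = -196*(-4) = 784)
(B + r(30))*((-2415 - 1*(-876)) + 178*17) = (784 + sqrt(2)*sqrt(30))*((-2415 - 1*(-876)) + 178*17) = (784 + 2*sqrt(15))*((-2415 + 876) + 3026) = (784 + 2*sqrt(15))*(-1539 + 3026) = (784 + 2*sqrt(15))*1487 = 1165808 + 2974*sqrt(15)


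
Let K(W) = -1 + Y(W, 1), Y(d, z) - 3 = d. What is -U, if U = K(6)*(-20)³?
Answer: 64000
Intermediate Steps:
Y(d, z) = 3 + d
K(W) = 2 + W (K(W) = -1 + (3 + W) = 2 + W)
U = -64000 (U = (2 + 6)*(-20)³ = 8*(-8000) = -64000)
-U = -1*(-64000) = 64000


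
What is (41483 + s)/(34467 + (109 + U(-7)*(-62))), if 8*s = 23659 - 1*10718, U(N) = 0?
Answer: 344805/276608 ≈ 1.2465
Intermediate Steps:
s = 12941/8 (s = (23659 - 1*10718)/8 = (23659 - 10718)/8 = (⅛)*12941 = 12941/8 ≈ 1617.6)
(41483 + s)/(34467 + (109 + U(-7)*(-62))) = (41483 + 12941/8)/(34467 + (109 + 0*(-62))) = 344805/(8*(34467 + (109 + 0))) = 344805/(8*(34467 + 109)) = (344805/8)/34576 = (344805/8)*(1/34576) = 344805/276608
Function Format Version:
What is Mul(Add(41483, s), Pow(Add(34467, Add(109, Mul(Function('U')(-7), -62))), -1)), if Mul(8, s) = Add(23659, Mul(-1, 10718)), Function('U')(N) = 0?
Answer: Rational(344805, 276608) ≈ 1.2465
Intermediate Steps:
s = Rational(12941, 8) (s = Mul(Rational(1, 8), Add(23659, Mul(-1, 10718))) = Mul(Rational(1, 8), Add(23659, -10718)) = Mul(Rational(1, 8), 12941) = Rational(12941, 8) ≈ 1617.6)
Mul(Add(41483, s), Pow(Add(34467, Add(109, Mul(Function('U')(-7), -62))), -1)) = Mul(Add(41483, Rational(12941, 8)), Pow(Add(34467, Add(109, Mul(0, -62))), -1)) = Mul(Rational(344805, 8), Pow(Add(34467, Add(109, 0)), -1)) = Mul(Rational(344805, 8), Pow(Add(34467, 109), -1)) = Mul(Rational(344805, 8), Pow(34576, -1)) = Mul(Rational(344805, 8), Rational(1, 34576)) = Rational(344805, 276608)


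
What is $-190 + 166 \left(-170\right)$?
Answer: $-28410$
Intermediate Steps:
$-190 + 166 \left(-170\right) = -190 - 28220 = -28410$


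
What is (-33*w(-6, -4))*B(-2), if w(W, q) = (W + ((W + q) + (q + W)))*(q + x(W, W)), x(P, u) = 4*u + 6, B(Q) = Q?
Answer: 37752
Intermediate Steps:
x(P, u) = 6 + 4*u
w(W, q) = (2*q + 3*W)*(6 + q + 4*W) (w(W, q) = (W + ((W + q) + (q + W)))*(q + (6 + 4*W)) = (W + ((W + q) + (W + q)))*(6 + q + 4*W) = (W + (2*W + 2*q))*(6 + q + 4*W) = (2*q + 3*W)*(6 + q + 4*W))
(-33*w(-6, -4))*B(-2) = -33*(2*(-4)² + 12*(-4) + 12*(-6)² + 18*(-6) + 11*(-6)*(-4))*(-2) = -33*(2*16 - 48 + 12*36 - 108 + 264)*(-2) = -33*(32 - 48 + 432 - 108 + 264)*(-2) = -33*572*(-2) = -18876*(-2) = 37752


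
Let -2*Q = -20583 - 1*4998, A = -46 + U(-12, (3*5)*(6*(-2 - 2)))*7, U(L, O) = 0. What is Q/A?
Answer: -25581/92 ≈ -278.05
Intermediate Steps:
A = -46 (A = -46 + 0*7 = -46 + 0 = -46)
Q = 25581/2 (Q = -(-20583 - 1*4998)/2 = -(-20583 - 4998)/2 = -½*(-25581) = 25581/2 ≈ 12791.)
Q/A = (25581/2)/(-46) = (25581/2)*(-1/46) = -25581/92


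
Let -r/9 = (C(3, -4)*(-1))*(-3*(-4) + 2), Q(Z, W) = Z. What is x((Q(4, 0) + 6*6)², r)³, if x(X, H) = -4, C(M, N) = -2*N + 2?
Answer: -64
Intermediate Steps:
C(M, N) = 2 - 2*N
r = 1260 (r = -9*(2 - 2*(-4))*(-1)*(-3*(-4) + 2) = -9*(2 + 8)*(-1)*(12 + 2) = -9*10*(-1)*14 = -(-90)*14 = -9*(-140) = 1260)
x((Q(4, 0) + 6*6)², r)³ = (-4)³ = -64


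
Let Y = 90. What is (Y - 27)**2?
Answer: 3969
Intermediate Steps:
(Y - 27)**2 = (90 - 27)**2 = 63**2 = 3969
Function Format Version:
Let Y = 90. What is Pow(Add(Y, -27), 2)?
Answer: 3969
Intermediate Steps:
Pow(Add(Y, -27), 2) = Pow(Add(90, -27), 2) = Pow(63, 2) = 3969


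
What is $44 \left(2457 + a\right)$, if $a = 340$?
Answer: $123068$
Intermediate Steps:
$44 \left(2457 + a\right) = 44 \left(2457 + 340\right) = 44 \cdot 2797 = 123068$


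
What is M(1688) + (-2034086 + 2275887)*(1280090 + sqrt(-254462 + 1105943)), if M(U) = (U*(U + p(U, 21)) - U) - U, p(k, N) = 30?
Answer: 309529938698 + 725403*sqrt(94609) ≈ 3.0975e+11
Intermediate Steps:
M(U) = -2*U + U*(30 + U) (M(U) = (U*(U + 30) - U) - U = (U*(30 + U) - U) - U = (-U + U*(30 + U)) - U = -2*U + U*(30 + U))
M(1688) + (-2034086 + 2275887)*(1280090 + sqrt(-254462 + 1105943)) = 1688*(28 + 1688) + (-2034086 + 2275887)*(1280090 + sqrt(-254462 + 1105943)) = 1688*1716 + 241801*(1280090 + sqrt(851481)) = 2896608 + 241801*(1280090 + 3*sqrt(94609)) = 2896608 + (309527042090 + 725403*sqrt(94609)) = 309529938698 + 725403*sqrt(94609)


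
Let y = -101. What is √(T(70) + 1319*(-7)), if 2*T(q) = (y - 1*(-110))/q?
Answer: I*√45241385/70 ≈ 96.088*I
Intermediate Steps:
T(q) = 9/(2*q) (T(q) = ((-101 - 1*(-110))/q)/2 = ((-101 + 110)/q)/2 = (9/q)/2 = 9/(2*q))
√(T(70) + 1319*(-7)) = √((9/2)/70 + 1319*(-7)) = √((9/2)*(1/70) - 9233) = √(9/140 - 9233) = √(-1292611/140) = I*√45241385/70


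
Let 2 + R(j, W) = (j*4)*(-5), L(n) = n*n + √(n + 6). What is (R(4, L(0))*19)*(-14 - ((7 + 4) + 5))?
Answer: 46740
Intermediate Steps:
L(n) = n² + √(6 + n)
R(j, W) = -2 - 20*j (R(j, W) = -2 + (j*4)*(-5) = -2 + (4*j)*(-5) = -2 - 20*j)
(R(4, L(0))*19)*(-14 - ((7 + 4) + 5)) = ((-2 - 20*4)*19)*(-14 - ((7 + 4) + 5)) = ((-2 - 80)*19)*(-14 - (11 + 5)) = (-82*19)*(-14 - 1*16) = -1558*(-14 - 16) = -1558*(-30) = 46740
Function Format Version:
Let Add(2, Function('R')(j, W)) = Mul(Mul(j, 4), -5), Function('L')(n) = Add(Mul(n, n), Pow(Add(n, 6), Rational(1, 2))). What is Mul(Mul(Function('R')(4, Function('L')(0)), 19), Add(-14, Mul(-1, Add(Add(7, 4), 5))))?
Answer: 46740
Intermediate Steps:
Function('L')(n) = Add(Pow(n, 2), Pow(Add(6, n), Rational(1, 2)))
Function('R')(j, W) = Add(-2, Mul(-20, j)) (Function('R')(j, W) = Add(-2, Mul(Mul(j, 4), -5)) = Add(-2, Mul(Mul(4, j), -5)) = Add(-2, Mul(-20, j)))
Mul(Mul(Function('R')(4, Function('L')(0)), 19), Add(-14, Mul(-1, Add(Add(7, 4), 5)))) = Mul(Mul(Add(-2, Mul(-20, 4)), 19), Add(-14, Mul(-1, Add(Add(7, 4), 5)))) = Mul(Mul(Add(-2, -80), 19), Add(-14, Mul(-1, Add(11, 5)))) = Mul(Mul(-82, 19), Add(-14, Mul(-1, 16))) = Mul(-1558, Add(-14, -16)) = Mul(-1558, -30) = 46740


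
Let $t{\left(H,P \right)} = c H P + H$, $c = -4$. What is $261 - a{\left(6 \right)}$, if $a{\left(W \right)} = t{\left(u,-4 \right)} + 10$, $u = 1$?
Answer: $234$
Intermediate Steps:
$t{\left(H,P \right)} = H - 4 H P$ ($t{\left(H,P \right)} = - 4 H P + H = H - 4 H P$)
$a{\left(W \right)} = 27$ ($a{\left(W \right)} = 1 \left(1 - -16\right) + 10 = 1 \left(1 + 16\right) + 10 = 1 \cdot 17 + 10 = 17 + 10 = 27$)
$261 - a{\left(6 \right)} = 261 - 27 = 234$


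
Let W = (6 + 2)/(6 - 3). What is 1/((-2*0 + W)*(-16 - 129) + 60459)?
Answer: 3/180217 ≈ 1.6647e-5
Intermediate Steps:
W = 8/3 ≈ 2.6667
1/((-2*0 + W)*(-16 - 129) + 60459) = 1/((-2*0 + 8/3)*(-16 - 129) + 60459) = 1/((0 + 8/3)*(-145) + 60459) = 1/((8/3)*(-145) + 60459) = 1/(-1160/3 + 60459) = 1/(180217/3) = 3/180217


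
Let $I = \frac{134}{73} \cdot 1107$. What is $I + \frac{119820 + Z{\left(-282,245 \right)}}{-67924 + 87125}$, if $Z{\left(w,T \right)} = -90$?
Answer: $\frac{219767556}{107821} \approx 2038.3$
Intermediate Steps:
$I = \frac{148338}{73}$ ($I = 134 \cdot \frac{1}{73} \cdot 1107 = \frac{134}{73} \cdot 1107 = \frac{148338}{73} \approx 2032.0$)
$I + \frac{119820 + Z{\left(-282,245 \right)}}{-67924 + 87125} = \frac{148338}{73} + \frac{119820 - 90}{-67924 + 87125} = \frac{148338}{73} + \frac{119730}{19201} = \frac{148338}{73} + 119730 \cdot \frac{1}{19201} = \frac{148338}{73} + \frac{9210}{1477} = \frac{219767556}{107821}$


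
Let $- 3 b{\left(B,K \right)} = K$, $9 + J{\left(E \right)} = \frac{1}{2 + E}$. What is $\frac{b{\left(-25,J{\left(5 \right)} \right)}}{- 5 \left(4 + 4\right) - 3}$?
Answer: $- \frac{62}{903} \approx -0.06866$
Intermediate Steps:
$J{\left(E \right)} = -9 + \frac{1}{2 + E}$
$b{\left(B,K \right)} = - \frac{K}{3}$
$\frac{b{\left(-25,J{\left(5 \right)} \right)}}{- 5 \left(4 + 4\right) - 3} = \frac{\left(- \frac{1}{3}\right) \frac{-17 - 45}{2 + 5}}{- 5 \left(4 + 4\right) - 3} = \frac{\left(- \frac{1}{3}\right) \frac{-17 - 45}{7}}{\left(-5\right) 8 - 3} = \frac{\left(- \frac{1}{3}\right) \frac{1}{7} \left(-62\right)}{-40 - 3} = \frac{\left(- \frac{1}{3}\right) \left(- \frac{62}{7}\right)}{-43} = \frac{62}{21} \left(- \frac{1}{43}\right) = - \frac{62}{903}$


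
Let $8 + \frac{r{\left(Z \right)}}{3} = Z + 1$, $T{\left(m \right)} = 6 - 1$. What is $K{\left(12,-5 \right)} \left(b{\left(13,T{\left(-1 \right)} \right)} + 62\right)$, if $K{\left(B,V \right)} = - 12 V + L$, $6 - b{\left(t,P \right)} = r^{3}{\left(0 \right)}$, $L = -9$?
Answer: $475779$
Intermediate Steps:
$T{\left(m \right)} = 5$
$r{\left(Z \right)} = -21 + 3 Z$ ($r{\left(Z \right)} = -24 + 3 \left(Z + 1\right) = -24 + 3 \left(1 + Z\right) = -24 + \left(3 + 3 Z\right) = -21 + 3 Z$)
$b{\left(t,P \right)} = 9267$ ($b{\left(t,P \right)} = 6 - \left(-21 + 3 \cdot 0\right)^{3} = 6 - \left(-21 + 0\right)^{3} = 6 - \left(-21\right)^{3} = 6 - -9261 = 6 + 9261 = 9267$)
$K{\left(B,V \right)} = -9 - 12 V$ ($K{\left(B,V \right)} = - 12 V - 9 = -9 - 12 V$)
$K{\left(12,-5 \right)} \left(b{\left(13,T{\left(-1 \right)} \right)} + 62\right) = \left(-9 - -60\right) \left(9267 + 62\right) = \left(-9 + 60\right) 9329 = 51 \cdot 9329 = 475779$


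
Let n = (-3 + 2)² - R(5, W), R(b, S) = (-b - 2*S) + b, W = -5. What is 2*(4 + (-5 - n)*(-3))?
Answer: -16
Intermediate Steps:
R(b, S) = -2*S
n = -9 (n = (-3 + 2)² - (-2)*(-5) = (-1)² - 1*10 = 1 - 10 = -9)
2*(4 + (-5 - n)*(-3)) = 2*(4 + (-5 - 1*(-9))*(-3)) = 2*(4 + (-5 + 9)*(-3)) = 2*(4 + 4*(-3)) = 2*(4 - 12) = 2*(-8) = -16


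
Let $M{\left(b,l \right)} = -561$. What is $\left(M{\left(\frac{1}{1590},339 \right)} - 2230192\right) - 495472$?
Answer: $-2726225$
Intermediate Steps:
$\left(M{\left(\frac{1}{1590},339 \right)} - 2230192\right) - 495472 = \left(-561 - 2230192\right) - 495472 = -2230753 - 495472 = -2726225$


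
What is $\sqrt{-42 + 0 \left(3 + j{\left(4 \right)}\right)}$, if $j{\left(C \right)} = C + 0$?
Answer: $i \sqrt{42} \approx 6.4807 i$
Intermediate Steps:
$j{\left(C \right)} = C$
$\sqrt{-42 + 0 \left(3 + j{\left(4 \right)}\right)} = \sqrt{-42 + 0 \left(3 + 4\right)} = \sqrt{-42 + 0 \cdot 7} = \sqrt{-42 + 0} = \sqrt{-42} = i \sqrt{42}$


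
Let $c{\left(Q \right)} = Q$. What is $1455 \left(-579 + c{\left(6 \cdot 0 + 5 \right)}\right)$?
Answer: $-835170$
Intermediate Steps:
$1455 \left(-579 + c{\left(6 \cdot 0 + 5 \right)}\right) = 1455 \left(-579 + \left(6 \cdot 0 + 5\right)\right) = 1455 \left(-579 + \left(0 + 5\right)\right) = 1455 \left(-579 + 5\right) = 1455 \left(-574\right) = -835170$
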